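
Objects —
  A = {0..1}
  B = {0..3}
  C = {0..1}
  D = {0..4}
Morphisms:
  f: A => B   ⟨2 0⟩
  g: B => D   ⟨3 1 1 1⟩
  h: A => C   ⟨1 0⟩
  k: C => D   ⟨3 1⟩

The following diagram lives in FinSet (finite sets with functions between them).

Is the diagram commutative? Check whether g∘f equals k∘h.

Along f;g (path 1):
  0 f=>2 g=>1
  1 f=>0 g=>3
  ⟦path⟧₁ = ⟨1 3⟩
Along h;k (path 2):
  0 h=>1 k=>1
  1 h=>0 k=>3
  ⟦path⟧₂ = ⟨1 3⟩
Equal? YES — commutes

Answer: COMMUTES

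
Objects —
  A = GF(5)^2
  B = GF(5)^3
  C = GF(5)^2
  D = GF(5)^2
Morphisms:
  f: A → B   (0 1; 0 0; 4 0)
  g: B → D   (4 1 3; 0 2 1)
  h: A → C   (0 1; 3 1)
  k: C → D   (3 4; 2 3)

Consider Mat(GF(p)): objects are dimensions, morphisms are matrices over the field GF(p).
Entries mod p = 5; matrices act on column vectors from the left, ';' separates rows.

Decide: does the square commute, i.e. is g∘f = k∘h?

Answer: DOES NOT COMMUTE

Derivation:
Along f;g (path 1):
  e0=(1,0) f→(0,0,4) g→(2,4)
  e1=(0,1) f→(1,0,0) g→(4,0)
  ⟦path⟧₁ = (2 4; 4 0)
Along h;k (path 2):
  e0=(1,0) h→(0,3) k→(2,4)
  e1=(0,1) h→(1,1) k→(2,0)
  ⟦path⟧₂ = (2 2; 4 0)
Equal? NO — does not commute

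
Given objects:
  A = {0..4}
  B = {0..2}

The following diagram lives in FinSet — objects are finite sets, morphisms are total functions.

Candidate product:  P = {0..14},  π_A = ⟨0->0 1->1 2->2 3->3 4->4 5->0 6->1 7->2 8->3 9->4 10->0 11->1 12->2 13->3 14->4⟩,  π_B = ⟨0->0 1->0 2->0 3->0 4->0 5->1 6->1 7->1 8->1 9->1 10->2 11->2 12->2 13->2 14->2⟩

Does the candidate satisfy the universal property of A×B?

|A|·|B| = 5·3 = 15;  |P| = 15
Check the pairing map k ↦ (π_A(k), π_B(k)):
  0 -> (0,0)
  1 -> (1,0)
  2 -> (2,0)
  3 -> (3,0)
  4 -> (4,0)
  5 -> (0,1)
  6 -> (1,1)
  7 -> (2,1)
  8 -> (3,1)
  9 -> (4,1)
  10 -> (0,2)
  11 -> (1,2)
  12 -> (2,2)
  13 -> (3,2)
  14 -> (4,2)
distinct pairs in image: 15 / 15 needed
  → bijection onto A×B; projections well-typed.

Answer: VALID PRODUCT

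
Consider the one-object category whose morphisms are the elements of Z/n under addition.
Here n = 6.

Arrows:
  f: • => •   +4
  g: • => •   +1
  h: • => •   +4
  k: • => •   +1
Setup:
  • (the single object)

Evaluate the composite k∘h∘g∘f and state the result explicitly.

Answer: +4

Work:
  0 +4≡4 +1≡5 +4≡3 +1≡4  (mod 6)
composite: +4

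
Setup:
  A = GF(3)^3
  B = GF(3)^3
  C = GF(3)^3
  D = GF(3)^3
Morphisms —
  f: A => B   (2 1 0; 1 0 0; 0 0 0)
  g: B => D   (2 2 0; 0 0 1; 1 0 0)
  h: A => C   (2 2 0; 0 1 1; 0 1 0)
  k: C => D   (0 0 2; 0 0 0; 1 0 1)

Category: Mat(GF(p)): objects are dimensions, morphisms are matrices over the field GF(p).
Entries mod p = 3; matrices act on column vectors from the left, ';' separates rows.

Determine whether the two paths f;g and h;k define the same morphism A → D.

Answer: DOES NOT COMMUTE

Trace:
1) trace f;g:
  e0=(1,0,0) f=>(2,1,0) g=>(0,0,2)
  e1=(0,1,0) f=>(1,0,0) g=>(2,0,1)
  e2=(0,0,1) f=>(0,0,0) g=>(0,0,0)
  ⟦path⟧₁ = (0 2 0; 0 0 0; 2 1 0)
2) trace h;k:
  e0=(1,0,0) h=>(2,0,0) k=>(0,0,2)
  e1=(0,1,0) h=>(2,1,1) k=>(2,0,0)
  e2=(0,0,1) h=>(0,1,0) k=>(0,0,0)
  ⟦path⟧₂ = (0 2 0; 0 0 0; 2 0 0)
Equal? NO — does not commute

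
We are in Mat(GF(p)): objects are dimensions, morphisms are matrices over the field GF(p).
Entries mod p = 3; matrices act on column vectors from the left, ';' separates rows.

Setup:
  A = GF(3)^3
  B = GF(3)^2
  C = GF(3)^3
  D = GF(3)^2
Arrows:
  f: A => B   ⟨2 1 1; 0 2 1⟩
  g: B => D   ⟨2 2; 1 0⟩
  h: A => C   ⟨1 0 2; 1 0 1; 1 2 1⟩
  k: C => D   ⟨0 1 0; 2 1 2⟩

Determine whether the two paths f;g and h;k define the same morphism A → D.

Answer: COMMUTES

Derivation:
Path 1 = f;g:
  e0=⟨1,0,0⟩ f=>⟨2,0⟩ g=>⟨1,2⟩
  e1=⟨0,1,0⟩ f=>⟨1,2⟩ g=>⟨0,1⟩
  e2=⟨0,0,1⟩ f=>⟨1,1⟩ g=>⟨1,1⟩
  result₁ = ⟨1 0 1; 2 1 1⟩
Path 2 = h;k:
  e0=⟨1,0,0⟩ h=>⟨1,1,1⟩ k=>⟨1,2⟩
  e1=⟨0,1,0⟩ h=>⟨0,0,2⟩ k=>⟨0,1⟩
  e2=⟨0,0,1⟩ h=>⟨2,1,1⟩ k=>⟨1,1⟩
  result₂ = ⟨1 0 1; 2 1 1⟩
Equal? equal; square commutes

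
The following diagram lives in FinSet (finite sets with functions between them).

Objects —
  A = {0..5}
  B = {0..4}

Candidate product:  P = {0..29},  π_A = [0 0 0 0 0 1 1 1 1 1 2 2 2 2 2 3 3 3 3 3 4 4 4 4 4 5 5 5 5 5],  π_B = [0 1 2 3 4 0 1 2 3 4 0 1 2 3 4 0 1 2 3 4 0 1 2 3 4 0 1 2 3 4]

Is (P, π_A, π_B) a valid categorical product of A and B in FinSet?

Answer: VALID PRODUCT

Work:
|A|·|B| = 6·5 = 30;  |P| = 30
Check the pairing map k ↦ (π_A(k), π_B(k)):
  0 -> (0,0)
  1 -> (0,1)
  2 -> (0,2)
  3 -> (0,3)
  4 -> (0,4)
  5 -> (1,0)
  6 -> (1,1)
  7 -> (1,2)
  8 -> (1,3)
  9 -> (1,4)
  10 -> (2,0)
  11 -> (2,1)
  12 -> (2,2)
  13 -> (2,3)
  14 -> (2,4)
  15 -> (3,0)
  16 -> (3,1)
  17 -> (3,2)
  18 -> (3,3)
  19 -> (3,4)
  20 -> (4,0)
  21 -> (4,1)
  22 -> (4,2)
  23 -> (4,3)
  24 -> (4,4)
  25 -> (5,0)
  26 -> (5,1)
  27 -> (5,2)
  28 -> (5,3)
  29 -> (5,4)
distinct pairs in image: 30 / 30 needed
  → bijection onto A×B; projections well-typed.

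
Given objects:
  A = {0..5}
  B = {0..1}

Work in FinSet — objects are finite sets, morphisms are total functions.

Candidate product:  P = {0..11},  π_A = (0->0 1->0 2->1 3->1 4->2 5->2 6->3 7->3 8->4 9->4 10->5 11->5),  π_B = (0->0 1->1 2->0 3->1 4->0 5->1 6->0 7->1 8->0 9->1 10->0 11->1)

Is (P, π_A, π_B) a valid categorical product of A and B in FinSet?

|A|·|B| = 6·2 = 12;  |P| = 12
Check the pairing map k ↦ (π_A(k), π_B(k)):
  0 -> (0,0)
  1 -> (0,1)
  2 -> (1,0)
  3 -> (1,1)
  4 -> (2,0)
  5 -> (2,1)
  6 -> (3,0)
  7 -> (3,1)
  8 -> (4,0)
  9 -> (4,1)
  10 -> (5,0)
  11 -> (5,1)
distinct pairs in image: 12 / 12 needed
  → bijection onto A×B; projections well-typed.

Answer: VALID PRODUCT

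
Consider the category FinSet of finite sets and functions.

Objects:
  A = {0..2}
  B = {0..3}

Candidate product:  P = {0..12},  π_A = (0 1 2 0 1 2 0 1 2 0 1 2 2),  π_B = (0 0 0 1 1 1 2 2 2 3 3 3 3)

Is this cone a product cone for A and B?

|A|·|B| = 3·4 = 12;  |P| = 13
  → cardinalities differ; no bijection possible.

Answer: NOT A VALID PRODUCT — |P|=13 ≠ |A|·|B|=12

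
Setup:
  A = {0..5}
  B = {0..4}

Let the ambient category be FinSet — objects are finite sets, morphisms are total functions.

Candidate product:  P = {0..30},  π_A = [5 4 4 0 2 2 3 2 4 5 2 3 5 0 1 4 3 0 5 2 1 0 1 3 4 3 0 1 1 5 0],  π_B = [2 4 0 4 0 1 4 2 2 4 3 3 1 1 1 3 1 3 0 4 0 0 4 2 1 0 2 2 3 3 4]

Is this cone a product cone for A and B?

|A|·|B| = 6·5 = 30;  |P| = 31
  → cardinalities differ; no bijection possible.

Answer: NOT A VALID PRODUCT — |P|=31 ≠ |A|·|B|=30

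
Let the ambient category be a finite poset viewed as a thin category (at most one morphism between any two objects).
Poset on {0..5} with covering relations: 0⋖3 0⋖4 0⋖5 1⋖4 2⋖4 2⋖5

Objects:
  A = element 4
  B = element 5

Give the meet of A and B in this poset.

{x : x≤A ∧ x≤B} = {0,2}  (A=4, B=5)
  maximal lower bounds 0 and 2 are incomparable: neither 0≤2 nor 2≤0
→ no greatest lower bound exists

Answer: NO MEET EXISTS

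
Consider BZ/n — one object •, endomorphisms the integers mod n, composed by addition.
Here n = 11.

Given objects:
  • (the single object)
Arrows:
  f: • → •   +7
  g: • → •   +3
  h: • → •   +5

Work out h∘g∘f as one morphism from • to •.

Answer: +4

Derivation:
  0 +7≡7 +3≡10 +5≡4  (mod 11)
⟦path⟧: +4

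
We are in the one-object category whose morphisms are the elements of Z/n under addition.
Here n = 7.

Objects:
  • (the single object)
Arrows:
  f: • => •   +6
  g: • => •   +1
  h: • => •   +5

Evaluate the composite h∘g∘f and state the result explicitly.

Answer: +5

Work:
  0 +6≡6 +1≡0 +5≡5  (mod 7)
composite: +5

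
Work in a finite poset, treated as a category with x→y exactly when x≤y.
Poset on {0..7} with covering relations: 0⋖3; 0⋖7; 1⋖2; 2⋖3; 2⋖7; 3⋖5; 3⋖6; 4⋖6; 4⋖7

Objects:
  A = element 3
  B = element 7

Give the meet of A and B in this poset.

Common predecessors of 3,7: {0,1,2}
  maximal lower bounds 0 and 2 are incomparable: neither 0≤2 nor 2≤0
→ no greatest lower bound exists

Answer: NO MEET EXISTS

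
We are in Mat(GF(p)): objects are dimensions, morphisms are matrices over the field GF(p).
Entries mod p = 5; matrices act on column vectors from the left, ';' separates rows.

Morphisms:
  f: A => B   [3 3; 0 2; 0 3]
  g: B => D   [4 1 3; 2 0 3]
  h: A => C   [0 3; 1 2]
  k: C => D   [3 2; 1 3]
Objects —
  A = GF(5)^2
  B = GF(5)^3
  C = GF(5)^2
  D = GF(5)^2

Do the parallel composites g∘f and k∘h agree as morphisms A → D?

1) trace f;g:
  e0=(1,0) f=>(3,0,0) g=>(2,1)
  e1=(0,1) f=>(3,2,3) g=>(3,0)
  ⟦path⟧₁ = [2 3; 1 0]
2) trace h;k:
  e0=(1,0) h=>(0,1) k=>(2,3)
  e1=(0,1) h=>(3,2) k=>(3,4)
  ⟦path⟧₂ = [2 3; 3 4]
Equal? NO — does not commute

Answer: DOES NOT COMMUTE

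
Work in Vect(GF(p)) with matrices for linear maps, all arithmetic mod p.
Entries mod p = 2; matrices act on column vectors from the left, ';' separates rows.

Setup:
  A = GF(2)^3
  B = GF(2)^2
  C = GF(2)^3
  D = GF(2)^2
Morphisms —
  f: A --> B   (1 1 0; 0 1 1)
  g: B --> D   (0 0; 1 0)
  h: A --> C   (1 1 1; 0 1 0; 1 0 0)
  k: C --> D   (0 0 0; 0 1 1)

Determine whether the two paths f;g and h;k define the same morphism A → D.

Answer: COMMUTES

Trace:
Along f;g (path 1):
  e0=(1,0,0) f-->(1,0) g-->(0,1)
  e1=(0,1,0) f-->(1,1) g-->(0,1)
  e2=(0,0,1) f-->(0,1) g-->(0,0)
  composite₁ = (0 0 0; 1 1 0)
Along h;k (path 2):
  e0=(1,0,0) h-->(1,0,1) k-->(0,1)
  e1=(0,1,0) h-->(1,1,0) k-->(0,1)
  e2=(0,0,1) h-->(1,0,0) k-->(0,0)
  composite₂ = (0 0 0; 1 1 0)
Equal? equal; square commutes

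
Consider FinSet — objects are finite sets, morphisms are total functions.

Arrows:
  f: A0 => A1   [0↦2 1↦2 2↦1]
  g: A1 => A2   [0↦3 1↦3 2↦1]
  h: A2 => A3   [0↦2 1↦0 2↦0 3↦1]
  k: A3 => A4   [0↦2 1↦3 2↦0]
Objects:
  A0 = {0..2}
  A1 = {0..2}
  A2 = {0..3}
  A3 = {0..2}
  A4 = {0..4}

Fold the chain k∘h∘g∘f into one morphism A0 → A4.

Answer: [0↦2 1↦2 2↦3]

Work:
  0 f=>2 g=>1 h=>0 k=>2
  1 f=>2 g=>1 h=>0 k=>2
  2 f=>1 g=>3 h=>1 k=>3
composite: [0↦2 1↦2 2↦3]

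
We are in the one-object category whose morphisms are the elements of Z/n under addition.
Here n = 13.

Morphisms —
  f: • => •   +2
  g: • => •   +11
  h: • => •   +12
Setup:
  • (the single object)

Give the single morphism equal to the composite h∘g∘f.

  0 +2≡2 +11≡0 +12≡12  (mod 13)
result: +12

Answer: +12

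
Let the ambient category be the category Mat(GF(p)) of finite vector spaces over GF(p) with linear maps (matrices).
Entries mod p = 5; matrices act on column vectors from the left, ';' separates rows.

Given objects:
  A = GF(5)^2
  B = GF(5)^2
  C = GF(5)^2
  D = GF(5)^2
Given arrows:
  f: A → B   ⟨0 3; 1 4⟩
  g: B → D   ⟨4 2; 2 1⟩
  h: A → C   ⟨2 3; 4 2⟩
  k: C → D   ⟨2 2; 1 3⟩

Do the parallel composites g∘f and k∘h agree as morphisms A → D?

Answer: DOES NOT COMMUTE

Trace:
Along f;g (path 1):
  e0=(1,0) f→(0,1) g→(2,1)
  e1=(0,1) f→(3,4) g→(0,0)
  composite₁ = ⟨2 0; 1 0⟩
Along h;k (path 2):
  e0=(1,0) h→(2,4) k→(2,4)
  e1=(0,1) h→(3,2) k→(0,4)
  composite₂ = ⟨2 0; 4 4⟩
Equal? NO — does not commute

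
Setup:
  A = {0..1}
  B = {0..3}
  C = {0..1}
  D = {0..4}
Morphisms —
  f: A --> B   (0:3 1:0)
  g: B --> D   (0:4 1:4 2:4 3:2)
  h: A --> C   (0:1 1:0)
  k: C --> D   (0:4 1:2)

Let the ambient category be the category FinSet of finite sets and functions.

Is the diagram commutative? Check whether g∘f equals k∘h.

Along f;g (path 1):
  0 f-->3 g-->2
  1 f-->0 g-->4
  ⟦path⟧₁ = (0:2 1:4)
Along h;k (path 2):
  0 h-->1 k-->2
  1 h-->0 k-->4
  ⟦path⟧₂ = (0:2 1:4)
Equal? YES — commutes

Answer: COMMUTES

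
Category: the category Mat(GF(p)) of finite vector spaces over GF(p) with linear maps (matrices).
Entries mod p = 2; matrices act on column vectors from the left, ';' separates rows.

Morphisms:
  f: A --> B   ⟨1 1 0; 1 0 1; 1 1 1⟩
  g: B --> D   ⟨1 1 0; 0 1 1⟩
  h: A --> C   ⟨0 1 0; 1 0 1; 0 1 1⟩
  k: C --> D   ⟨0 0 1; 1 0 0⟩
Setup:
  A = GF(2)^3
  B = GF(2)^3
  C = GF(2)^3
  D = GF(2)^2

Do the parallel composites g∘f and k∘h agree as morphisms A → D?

1) trace f;g:
  e0=⟨1,0,0⟩ f-->⟨1,1,1⟩ g-->⟨0,0⟩
  e1=⟨0,1,0⟩ f-->⟨1,0,1⟩ g-->⟨1,1⟩
  e2=⟨0,0,1⟩ f-->⟨0,1,1⟩ g-->⟨1,0⟩
  ⟦path⟧₁ = ⟨0 1 1; 0 1 0⟩
2) trace h;k:
  e0=⟨1,0,0⟩ h-->⟨0,1,0⟩ k-->⟨0,0⟩
  e1=⟨0,1,0⟩ h-->⟨1,0,1⟩ k-->⟨1,1⟩
  e2=⟨0,0,1⟩ h-->⟨0,1,1⟩ k-->⟨1,0⟩
  ⟦path⟧₂ = ⟨0 1 1; 0 1 0⟩
Equal? YES — commutes

Answer: COMMUTES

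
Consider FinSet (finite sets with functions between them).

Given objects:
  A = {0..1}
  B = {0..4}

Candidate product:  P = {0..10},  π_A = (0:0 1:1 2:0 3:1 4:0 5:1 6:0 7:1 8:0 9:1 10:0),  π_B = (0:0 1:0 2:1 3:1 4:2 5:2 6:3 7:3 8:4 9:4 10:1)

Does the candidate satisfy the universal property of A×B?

Answer: NOT A VALID PRODUCT — |P|=11 ≠ |A|·|B|=10

Derivation:
|A|·|B| = 2·5 = 10;  |P| = 11
  → cardinalities differ; no bijection possible.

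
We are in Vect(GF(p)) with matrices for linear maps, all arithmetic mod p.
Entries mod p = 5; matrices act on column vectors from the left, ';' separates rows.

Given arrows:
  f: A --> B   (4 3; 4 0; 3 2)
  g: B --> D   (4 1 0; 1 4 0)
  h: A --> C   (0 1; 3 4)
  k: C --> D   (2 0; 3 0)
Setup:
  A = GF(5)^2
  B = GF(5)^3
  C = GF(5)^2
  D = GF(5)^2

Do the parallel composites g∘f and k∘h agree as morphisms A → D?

1) trace f;g:
  e0=[1,0] f-->[4,4,3] g-->[0,0]
  e1=[0,1] f-->[3,0,2] g-->[2,3]
  result₁ = (0 2; 0 3)
2) trace h;k:
  e0=[1,0] h-->[0,3] k-->[0,0]
  e1=[0,1] h-->[1,4] k-->[2,3]
  result₂ = (0 2; 0 3)
Equal? same morphism ✓

Answer: COMMUTES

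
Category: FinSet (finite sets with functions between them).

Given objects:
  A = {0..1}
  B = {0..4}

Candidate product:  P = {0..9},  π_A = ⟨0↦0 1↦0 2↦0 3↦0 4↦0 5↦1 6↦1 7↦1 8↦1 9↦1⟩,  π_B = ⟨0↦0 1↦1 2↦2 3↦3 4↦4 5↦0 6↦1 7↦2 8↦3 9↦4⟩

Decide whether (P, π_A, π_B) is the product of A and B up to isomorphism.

Answer: VALID PRODUCT

Derivation:
|A|·|B| = 2·5 = 10;  |P| = 10
Check the pairing map k ↦ (π_A(k), π_B(k)):
  0 ↦ (0,0)
  1 ↦ (0,1)
  2 ↦ (0,2)
  3 ↦ (0,3)
  4 ↦ (0,4)
  5 ↦ (1,0)
  6 ↦ (1,1)
  7 ↦ (1,2)
  8 ↦ (1,3)
  9 ↦ (1,4)
distinct pairs in image: 10 / 10 needed
  → bijection onto A×B; projections well-typed.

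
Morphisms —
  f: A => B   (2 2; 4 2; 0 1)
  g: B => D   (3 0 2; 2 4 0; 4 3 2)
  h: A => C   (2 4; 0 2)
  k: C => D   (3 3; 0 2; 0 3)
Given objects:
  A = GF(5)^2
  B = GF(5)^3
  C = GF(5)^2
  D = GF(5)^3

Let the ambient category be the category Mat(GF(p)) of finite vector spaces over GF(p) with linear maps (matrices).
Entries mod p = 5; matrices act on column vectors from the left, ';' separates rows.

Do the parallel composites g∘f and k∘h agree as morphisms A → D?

Along f;g (path 1):
  e0=(1,0) f=>(2,4,0) g=>(1,0,0)
  e1=(0,1) f=>(2,2,1) g=>(3,2,1)
  composite₁ = (1 3; 0 2; 0 1)
Along h;k (path 2):
  e0=(1,0) h=>(2,0) k=>(1,0,0)
  e1=(0,1) h=>(4,2) k=>(3,4,1)
  composite₂ = (1 3; 0 4; 0 1)
Equal? distinct morphisms ✗

Answer: DOES NOT COMMUTE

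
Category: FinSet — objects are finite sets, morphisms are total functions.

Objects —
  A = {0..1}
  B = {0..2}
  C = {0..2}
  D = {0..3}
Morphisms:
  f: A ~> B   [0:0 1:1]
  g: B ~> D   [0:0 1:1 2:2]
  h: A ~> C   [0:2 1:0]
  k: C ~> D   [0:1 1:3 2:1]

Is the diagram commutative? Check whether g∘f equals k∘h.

Answer: DOES NOT COMMUTE

Work:
Along f;g (path 1):
  0 f~>0 g~>0
  1 f~>1 g~>1
  ⟦path⟧₁ = [0:0 1:1]
Along h;k (path 2):
  0 h~>2 k~>1
  1 h~>0 k~>1
  ⟦path⟧₂ = [0:1 1:1]
Equal? NO — does not commute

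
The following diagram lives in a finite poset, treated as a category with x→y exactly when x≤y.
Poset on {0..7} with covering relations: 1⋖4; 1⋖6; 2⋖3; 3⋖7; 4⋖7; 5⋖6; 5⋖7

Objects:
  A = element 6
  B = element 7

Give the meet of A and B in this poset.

Lower bounds of A=6 and B=7: {1,5}
  maximal lower bounds 1 and 5 are incomparable: neither 1<=5 nor 5<=1
→ no greatest lower bound exists

Answer: NO MEET EXISTS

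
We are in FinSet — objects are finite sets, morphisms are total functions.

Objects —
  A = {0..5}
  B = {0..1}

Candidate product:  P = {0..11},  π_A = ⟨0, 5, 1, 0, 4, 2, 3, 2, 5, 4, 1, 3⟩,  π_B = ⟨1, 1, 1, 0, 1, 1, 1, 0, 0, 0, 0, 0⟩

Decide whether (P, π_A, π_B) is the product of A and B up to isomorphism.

|A|·|B| = 6·2 = 12;  |P| = 12
Check the pairing map k ↦ (π_A(k), π_B(k)):
  0 ↦ (0,1)
  1 ↦ (5,1)
  2 ↦ (1,1)
  3 ↦ (0,0)
  4 ↦ (4,1)
  5 ↦ (2,1)
  6 ↦ (3,1)
  7 ↦ (2,0)
  8 ↦ (5,0)
  9 ↦ (4,0)
  10 ↦ (1,0)
  11 ↦ (3,0)
distinct pairs in image: 12 / 12 needed
  → bijection onto A×B; projections well-typed.

Answer: VALID PRODUCT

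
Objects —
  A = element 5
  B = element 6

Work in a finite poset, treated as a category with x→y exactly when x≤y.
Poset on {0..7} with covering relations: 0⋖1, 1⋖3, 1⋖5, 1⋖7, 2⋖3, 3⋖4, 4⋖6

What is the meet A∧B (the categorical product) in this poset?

Answer: A∧B = 1

Trace:
Common predecessors of 5,6: {0,1}
  0 <= 1
  1 <= 1
glb = 1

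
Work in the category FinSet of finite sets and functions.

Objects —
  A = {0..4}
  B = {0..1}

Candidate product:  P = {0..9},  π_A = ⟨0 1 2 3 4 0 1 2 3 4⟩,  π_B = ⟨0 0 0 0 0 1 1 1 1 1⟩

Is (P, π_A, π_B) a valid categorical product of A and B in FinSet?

|A|·|B| = 5·2 = 10;  |P| = 10
Check the pairing map k ↦ (π_A(k), π_B(k)):
  0 ↦ (0,0)
  1 ↦ (1,0)
  2 ↦ (2,0)
  3 ↦ (3,0)
  4 ↦ (4,0)
  5 ↦ (0,1)
  6 ↦ (1,1)
  7 ↦ (2,1)
  8 ↦ (3,1)
  9 ↦ (4,1)
distinct pairs in image: 10 / 10 needed
  → bijection onto A×B; projections well-typed.

Answer: VALID PRODUCT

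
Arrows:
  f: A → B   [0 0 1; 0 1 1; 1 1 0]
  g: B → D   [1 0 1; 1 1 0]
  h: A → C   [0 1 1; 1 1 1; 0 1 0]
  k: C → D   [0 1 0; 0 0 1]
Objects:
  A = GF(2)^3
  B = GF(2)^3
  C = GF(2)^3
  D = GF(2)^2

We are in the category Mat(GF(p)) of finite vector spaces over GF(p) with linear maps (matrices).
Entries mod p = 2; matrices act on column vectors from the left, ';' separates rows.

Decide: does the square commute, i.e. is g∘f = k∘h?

Answer: COMMUTES

Work:
1) trace f;g:
  e0=(1,0,0) f→(0,0,1) g→(1,0)
  e1=(0,1,0) f→(0,1,1) g→(1,1)
  e2=(0,0,1) f→(1,1,0) g→(1,0)
  composite₁ = [1 1 1; 0 1 0]
2) trace h;k:
  e0=(1,0,0) h→(0,1,0) k→(1,0)
  e1=(0,1,0) h→(1,1,1) k→(1,1)
  e2=(0,0,1) h→(1,1,0) k→(1,0)
  composite₂ = [1 1 1; 0 1 0]
Equal? equal; square commutes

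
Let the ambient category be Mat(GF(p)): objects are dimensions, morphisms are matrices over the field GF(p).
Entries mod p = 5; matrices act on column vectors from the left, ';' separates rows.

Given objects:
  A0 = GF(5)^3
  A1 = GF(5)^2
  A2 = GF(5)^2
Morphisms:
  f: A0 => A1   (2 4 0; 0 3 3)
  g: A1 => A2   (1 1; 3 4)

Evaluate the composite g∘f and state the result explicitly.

Answer: (2 2 3; 1 4 2)

Derivation:
  e0=⟨1,0,0⟩ f=>⟨2,0⟩ g=>⟨2,1⟩
  e1=⟨0,1,0⟩ f=>⟨4,3⟩ g=>⟨2,4⟩
  e2=⟨0,0,1⟩ f=>⟨0,3⟩ g=>⟨3,2⟩
composite: (2 2 3; 1 4 2)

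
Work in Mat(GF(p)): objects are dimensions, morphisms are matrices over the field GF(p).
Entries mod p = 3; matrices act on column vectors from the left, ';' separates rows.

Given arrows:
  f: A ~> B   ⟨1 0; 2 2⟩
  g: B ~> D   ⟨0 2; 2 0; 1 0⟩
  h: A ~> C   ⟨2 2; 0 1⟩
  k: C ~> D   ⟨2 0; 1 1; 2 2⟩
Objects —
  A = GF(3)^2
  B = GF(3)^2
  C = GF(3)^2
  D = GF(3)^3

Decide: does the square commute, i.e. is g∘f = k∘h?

Path 1 = f;g:
  e0=[1,0] f~>[1,2] g~>[1,2,1]
  e1=[0,1] f~>[0,2] g~>[1,0,0]
  ⟦path⟧₁ = ⟨1 1; 2 0; 1 0⟩
Path 2 = h;k:
  e0=[1,0] h~>[2,0] k~>[1,2,1]
  e1=[0,1] h~>[2,1] k~>[1,0,0]
  ⟦path⟧₂ = ⟨1 1; 2 0; 1 0⟩
Equal? equal; square commutes

Answer: COMMUTES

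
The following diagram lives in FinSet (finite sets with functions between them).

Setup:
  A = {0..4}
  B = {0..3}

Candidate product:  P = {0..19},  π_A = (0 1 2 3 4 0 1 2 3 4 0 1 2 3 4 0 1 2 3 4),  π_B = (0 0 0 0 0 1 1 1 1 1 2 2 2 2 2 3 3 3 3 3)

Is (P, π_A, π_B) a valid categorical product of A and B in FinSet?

|A|·|B| = 5·4 = 20;  |P| = 20
Check the pairing map k ↦ (π_A(k), π_B(k)):
  0 ↦ (0,0)
  1 ↦ (1,0)
  2 ↦ (2,0)
  3 ↦ (3,0)
  4 ↦ (4,0)
  5 ↦ (0,1)
  6 ↦ (1,1)
  7 ↦ (2,1)
  8 ↦ (3,1)
  9 ↦ (4,1)
  10 ↦ (0,2)
  11 ↦ (1,2)
  12 ↦ (2,2)
  13 ↦ (3,2)
  14 ↦ (4,2)
  15 ↦ (0,3)
  16 ↦ (1,3)
  17 ↦ (2,3)
  18 ↦ (3,3)
  19 ↦ (4,3)
distinct pairs in image: 20 / 20 needed
  → bijection onto A×B; projections well-typed.

Answer: VALID PRODUCT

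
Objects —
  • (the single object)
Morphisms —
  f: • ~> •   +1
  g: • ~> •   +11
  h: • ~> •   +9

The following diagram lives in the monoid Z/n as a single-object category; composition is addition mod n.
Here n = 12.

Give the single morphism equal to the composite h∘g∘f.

  0 +1≡1 +11≡0 +9≡9  (mod 12)
result: +9

Answer: +9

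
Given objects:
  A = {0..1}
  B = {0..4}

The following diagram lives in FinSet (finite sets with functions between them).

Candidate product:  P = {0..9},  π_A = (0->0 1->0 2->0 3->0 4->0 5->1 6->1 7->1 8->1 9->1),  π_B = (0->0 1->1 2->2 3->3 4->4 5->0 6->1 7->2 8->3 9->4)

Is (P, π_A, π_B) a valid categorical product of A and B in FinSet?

|A|·|B| = 2·5 = 10;  |P| = 10
Check the pairing map k ↦ (π_A(k), π_B(k)):
  0 -> (0,0)
  1 -> (0,1)
  2 -> (0,2)
  3 -> (0,3)
  4 -> (0,4)
  5 -> (1,0)
  6 -> (1,1)
  7 -> (1,2)
  8 -> (1,3)
  9 -> (1,4)
distinct pairs in image: 10 / 10 needed
  → bijection onto A×B; projections well-typed.

Answer: VALID PRODUCT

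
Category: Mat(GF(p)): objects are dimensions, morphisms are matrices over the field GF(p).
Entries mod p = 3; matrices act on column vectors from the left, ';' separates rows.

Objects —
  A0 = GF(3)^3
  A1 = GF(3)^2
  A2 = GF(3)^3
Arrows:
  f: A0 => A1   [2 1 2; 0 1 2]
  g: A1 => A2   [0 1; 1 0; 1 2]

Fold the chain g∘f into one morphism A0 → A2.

  e0=⟨1,0,0⟩ f=>⟨2,0⟩ g=>⟨0,2,2⟩
  e1=⟨0,1,0⟩ f=>⟨1,1⟩ g=>⟨1,1,0⟩
  e2=⟨0,0,1⟩ f=>⟨2,2⟩ g=>⟨2,2,0⟩
⟦path⟧: [0 1 2; 2 1 2; 2 0 0]

Answer: [0 1 2; 2 1 2; 2 0 0]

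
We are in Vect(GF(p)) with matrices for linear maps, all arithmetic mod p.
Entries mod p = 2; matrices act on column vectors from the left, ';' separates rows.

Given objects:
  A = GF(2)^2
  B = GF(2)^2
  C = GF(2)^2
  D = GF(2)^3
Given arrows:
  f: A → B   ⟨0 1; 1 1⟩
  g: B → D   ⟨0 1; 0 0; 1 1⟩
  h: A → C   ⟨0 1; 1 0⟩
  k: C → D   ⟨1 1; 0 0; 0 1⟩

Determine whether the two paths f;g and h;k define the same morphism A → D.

Answer: COMMUTES

Trace:
1) trace f;g:
  e0=⟨1,0⟩ f→⟨0,1⟩ g→⟨1,0,1⟩
  e1=⟨0,1⟩ f→⟨1,1⟩ g→⟨1,0,0⟩
  composite₁ = ⟨1 1; 0 0; 1 0⟩
2) trace h;k:
  e0=⟨1,0⟩ h→⟨0,1⟩ k→⟨1,0,1⟩
  e1=⟨0,1⟩ h→⟨1,0⟩ k→⟨1,0,0⟩
  composite₂ = ⟨1 1; 0 0; 1 0⟩
Equal? YES — commutes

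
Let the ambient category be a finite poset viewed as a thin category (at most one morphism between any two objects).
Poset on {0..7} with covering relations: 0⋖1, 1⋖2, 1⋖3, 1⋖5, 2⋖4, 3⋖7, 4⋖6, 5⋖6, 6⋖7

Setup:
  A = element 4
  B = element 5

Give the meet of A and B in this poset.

Common predecessors of 4,5: {0,1}
  0 ≤ 1
  1 ≤ 1
glb = 1

Answer: A∧B = 1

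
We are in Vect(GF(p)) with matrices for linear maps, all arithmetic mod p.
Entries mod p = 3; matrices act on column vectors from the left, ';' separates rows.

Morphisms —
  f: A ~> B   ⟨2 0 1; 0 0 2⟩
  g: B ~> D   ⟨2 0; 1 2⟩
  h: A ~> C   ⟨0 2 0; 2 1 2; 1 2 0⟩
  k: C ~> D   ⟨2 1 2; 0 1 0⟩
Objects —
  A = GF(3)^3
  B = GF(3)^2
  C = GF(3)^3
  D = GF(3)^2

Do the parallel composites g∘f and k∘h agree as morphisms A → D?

Answer: DOES NOT COMMUTE

Derivation:
Path 1 = f;g:
  e0=⟨1,0,0⟩ f~>⟨2,0⟩ g~>⟨1,2⟩
  e1=⟨0,1,0⟩ f~>⟨0,0⟩ g~>⟨0,0⟩
  e2=⟨0,0,1⟩ f~>⟨1,2⟩ g~>⟨2,2⟩
  composite₁ = ⟨1 0 2; 2 0 2⟩
Path 2 = h;k:
  e0=⟨1,0,0⟩ h~>⟨0,2,1⟩ k~>⟨1,2⟩
  e1=⟨0,1,0⟩ h~>⟨2,1,2⟩ k~>⟨0,1⟩
  e2=⟨0,0,1⟩ h~>⟨0,2,0⟩ k~>⟨2,2⟩
  composite₂ = ⟨1 0 2; 2 1 2⟩
Equal? NO — does not commute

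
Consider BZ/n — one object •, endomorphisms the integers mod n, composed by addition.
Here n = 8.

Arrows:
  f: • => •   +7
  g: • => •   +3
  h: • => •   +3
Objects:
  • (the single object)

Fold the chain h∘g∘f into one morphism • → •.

  0 +7≡7 +3≡2 +3≡5  (mod 8)
composite: +5

Answer: +5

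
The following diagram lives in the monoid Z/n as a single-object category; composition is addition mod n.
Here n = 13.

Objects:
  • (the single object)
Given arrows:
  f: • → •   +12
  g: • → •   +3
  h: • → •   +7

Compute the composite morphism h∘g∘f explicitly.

Answer: +9

Trace:
  0 +12≡12 +3≡2 +7≡9  (mod 13)
⟦path⟧: +9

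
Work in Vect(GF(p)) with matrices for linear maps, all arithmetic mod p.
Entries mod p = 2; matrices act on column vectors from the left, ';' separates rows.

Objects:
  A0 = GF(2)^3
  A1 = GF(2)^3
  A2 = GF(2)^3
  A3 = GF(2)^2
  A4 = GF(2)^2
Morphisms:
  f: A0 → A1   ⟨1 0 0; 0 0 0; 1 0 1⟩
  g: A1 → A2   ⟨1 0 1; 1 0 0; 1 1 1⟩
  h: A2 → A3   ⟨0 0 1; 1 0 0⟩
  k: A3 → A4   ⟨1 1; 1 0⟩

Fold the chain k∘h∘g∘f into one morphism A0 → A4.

  e0=⟨1,0,0⟩ f→⟨1,0,1⟩ g→⟨0,1,0⟩ h→⟨0,0⟩ k→⟨0,0⟩
  e1=⟨0,1,0⟩ f→⟨0,0,0⟩ g→⟨0,0,0⟩ h→⟨0,0⟩ k→⟨0,0⟩
  e2=⟨0,0,1⟩ f→⟨0,0,1⟩ g→⟨1,0,1⟩ h→⟨1,1⟩ k→⟨0,1⟩
composite: ⟨0 0 0; 0 0 1⟩

Answer: ⟨0 0 0; 0 0 1⟩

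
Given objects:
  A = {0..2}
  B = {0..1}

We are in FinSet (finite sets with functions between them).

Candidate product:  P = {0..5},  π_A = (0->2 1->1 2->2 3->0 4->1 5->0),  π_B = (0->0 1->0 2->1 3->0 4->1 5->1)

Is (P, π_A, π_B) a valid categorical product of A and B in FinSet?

Answer: VALID PRODUCT

Derivation:
|A|·|B| = 3·2 = 6;  |P| = 6
Check the pairing map k ↦ (π_A(k), π_B(k)):
  0 -> (2,0)
  1 -> (1,0)
  2 -> (2,1)
  3 -> (0,0)
  4 -> (1,1)
  5 -> (0,1)
distinct pairs in image: 6 / 6 needed
  → bijection onto A×B; projections well-typed.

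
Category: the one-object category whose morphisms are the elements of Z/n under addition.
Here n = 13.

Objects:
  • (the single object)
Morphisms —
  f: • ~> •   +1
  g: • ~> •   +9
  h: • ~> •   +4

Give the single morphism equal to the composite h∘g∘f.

  0 +1≡1 +9≡10 +4≡1  (mod 13)
⟦path⟧: +1

Answer: +1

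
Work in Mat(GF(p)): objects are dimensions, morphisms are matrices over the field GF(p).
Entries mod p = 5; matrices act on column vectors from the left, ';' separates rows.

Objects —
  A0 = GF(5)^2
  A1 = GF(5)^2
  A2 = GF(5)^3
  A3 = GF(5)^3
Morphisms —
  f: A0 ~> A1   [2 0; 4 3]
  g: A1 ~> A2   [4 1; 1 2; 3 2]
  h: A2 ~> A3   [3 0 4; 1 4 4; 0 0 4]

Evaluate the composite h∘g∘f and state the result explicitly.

  e0=[1,0] f~>[2,4] g~>[2,0,4] h~>[2,3,1]
  e1=[0,1] f~>[0,3] g~>[3,1,1] h~>[3,1,4]
⟦path⟧: [2 3; 3 1; 1 4]

Answer: [2 3; 3 1; 1 4]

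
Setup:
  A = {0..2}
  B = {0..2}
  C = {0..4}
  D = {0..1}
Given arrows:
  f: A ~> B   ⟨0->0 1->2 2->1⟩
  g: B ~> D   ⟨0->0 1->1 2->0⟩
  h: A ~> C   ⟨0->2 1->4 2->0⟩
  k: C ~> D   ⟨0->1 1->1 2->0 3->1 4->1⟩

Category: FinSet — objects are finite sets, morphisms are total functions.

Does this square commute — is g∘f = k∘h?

1) trace f;g:
  0 f~>0 g~>0
  1 f~>2 g~>0
  2 f~>1 g~>1
  composite₁ = ⟨0->0 1->0 2->1⟩
2) trace h;k:
  0 h~>2 k~>0
  1 h~>4 k~>1
  2 h~>0 k~>1
  composite₂ = ⟨0->0 1->1 2->1⟩
Equal? distinct morphisms ✗

Answer: DOES NOT COMMUTE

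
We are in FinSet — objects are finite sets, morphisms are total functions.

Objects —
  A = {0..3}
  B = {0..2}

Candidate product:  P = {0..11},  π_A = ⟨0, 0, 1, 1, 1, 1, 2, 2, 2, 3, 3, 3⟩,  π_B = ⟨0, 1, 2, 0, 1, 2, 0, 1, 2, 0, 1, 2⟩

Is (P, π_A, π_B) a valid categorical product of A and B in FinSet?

|A|·|B| = 4·3 = 12;  |P| = 12
Check the pairing map k ↦ (π_A(k), π_B(k)):
  0 ↦ (0,0)
  1 ↦ (0,1)
  2 ↦ (1,2)
  3 ↦ (1,0)
  4 ↦ (1,1)
  5 ↦ (1,2)  ✗ repeats pair of k=2
  6 ↦ (2,0)
  7 ↦ (2,1)
  8 ↦ (2,2)
  9 ↦ (3,0)
  10 ↦ (3,1)
  11 ↦ (3,2)
distinct pairs in image: 11 / 12 needed
  → (1,2) hit at k=2 and k=5

Answer: NOT A VALID PRODUCT — duplicate pair at indices 5,2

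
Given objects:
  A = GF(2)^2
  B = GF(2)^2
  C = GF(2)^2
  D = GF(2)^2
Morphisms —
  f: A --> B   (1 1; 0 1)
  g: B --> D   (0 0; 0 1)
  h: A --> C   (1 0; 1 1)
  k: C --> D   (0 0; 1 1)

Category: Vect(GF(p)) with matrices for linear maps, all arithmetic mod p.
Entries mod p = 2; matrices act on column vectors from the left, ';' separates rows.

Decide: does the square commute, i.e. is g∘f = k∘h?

1) trace f;g:
  e0=⟨1,0⟩ f-->⟨1,0⟩ g-->⟨0,0⟩
  e1=⟨0,1⟩ f-->⟨1,1⟩ g-->⟨0,1⟩
  composite₁ = (0 0; 0 1)
2) trace h;k:
  e0=⟨1,0⟩ h-->⟨1,1⟩ k-->⟨0,0⟩
  e1=⟨0,1⟩ h-->⟨0,1⟩ k-->⟨0,1⟩
  composite₂ = (0 0; 0 1)
Equal? same morphism ✓

Answer: COMMUTES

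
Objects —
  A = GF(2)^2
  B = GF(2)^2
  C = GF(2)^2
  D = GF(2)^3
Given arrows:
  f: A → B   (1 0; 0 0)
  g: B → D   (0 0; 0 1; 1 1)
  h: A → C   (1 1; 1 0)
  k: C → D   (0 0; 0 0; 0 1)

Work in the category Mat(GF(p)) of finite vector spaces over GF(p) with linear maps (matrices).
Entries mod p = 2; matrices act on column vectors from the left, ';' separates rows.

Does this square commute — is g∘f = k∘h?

Answer: COMMUTES

Derivation:
Path 1 = f;g:
  e0=[1,0] f→[1,0] g→[0,0,1]
  e1=[0,1] f→[0,0] g→[0,0,0]
  composite₁ = (0 0; 0 0; 1 0)
Path 2 = h;k:
  e0=[1,0] h→[1,1] k→[0,0,1]
  e1=[0,1] h→[1,0] k→[0,0,0]
  composite₂ = (0 0; 0 0; 1 0)
Equal? equal; square commutes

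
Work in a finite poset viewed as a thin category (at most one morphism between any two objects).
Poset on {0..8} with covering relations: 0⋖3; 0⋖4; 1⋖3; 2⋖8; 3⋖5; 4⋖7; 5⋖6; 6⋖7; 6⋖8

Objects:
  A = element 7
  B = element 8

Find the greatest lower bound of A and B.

Answer: A∧B = 6

Work:
Common predecessors of 7,8: {0,1,3,5,6}
  0 ≤ 6
  1 ≤ 6
  3 ≤ 6
  5 ≤ 6
  6 ≤ 6
glb = 6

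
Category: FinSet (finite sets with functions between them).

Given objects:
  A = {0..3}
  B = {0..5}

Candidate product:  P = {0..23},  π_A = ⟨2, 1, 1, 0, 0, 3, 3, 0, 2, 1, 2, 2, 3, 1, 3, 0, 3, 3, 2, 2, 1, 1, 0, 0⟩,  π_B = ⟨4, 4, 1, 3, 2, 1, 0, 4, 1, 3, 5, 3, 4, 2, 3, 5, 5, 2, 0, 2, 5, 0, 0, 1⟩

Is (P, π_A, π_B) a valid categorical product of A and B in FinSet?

Answer: VALID PRODUCT

Trace:
|A|·|B| = 4·6 = 24;  |P| = 24
Check the pairing map k ↦ (π_A(k), π_B(k)):
  0 -> (2,4)
  1 -> (1,4)
  2 -> (1,1)
  3 -> (0,3)
  4 -> (0,2)
  5 -> (3,1)
  6 -> (3,0)
  7 -> (0,4)
  8 -> (2,1)
  9 -> (1,3)
  10 -> (2,5)
  11 -> (2,3)
  12 -> (3,4)
  13 -> (1,2)
  14 -> (3,3)
  15 -> (0,5)
  16 -> (3,5)
  17 -> (3,2)
  18 -> (2,0)
  19 -> (2,2)
  20 -> (1,5)
  21 -> (1,0)
  22 -> (0,0)
  23 -> (0,1)
distinct pairs in image: 24 / 24 needed
  → bijection onto A×B; projections well-typed.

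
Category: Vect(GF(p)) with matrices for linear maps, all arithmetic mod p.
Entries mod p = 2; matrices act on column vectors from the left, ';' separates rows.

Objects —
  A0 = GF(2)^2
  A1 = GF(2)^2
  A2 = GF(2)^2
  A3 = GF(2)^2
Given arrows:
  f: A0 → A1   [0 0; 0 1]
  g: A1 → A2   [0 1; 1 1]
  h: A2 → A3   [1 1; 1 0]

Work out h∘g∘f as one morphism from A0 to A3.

Answer: [0 0; 0 1]

Trace:
  e0=(1,0) f→(0,0) g→(0,0) h→(0,0)
  e1=(0,1) f→(0,1) g→(1,1) h→(0,1)
composite: [0 0; 0 1]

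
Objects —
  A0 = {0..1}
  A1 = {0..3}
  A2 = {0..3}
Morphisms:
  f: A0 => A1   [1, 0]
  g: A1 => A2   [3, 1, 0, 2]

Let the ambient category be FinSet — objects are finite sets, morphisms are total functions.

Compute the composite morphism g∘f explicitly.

Answer: [1, 3]

Derivation:
  0 f=>1 g=>1
  1 f=>0 g=>3
⟦path⟧: [1, 3]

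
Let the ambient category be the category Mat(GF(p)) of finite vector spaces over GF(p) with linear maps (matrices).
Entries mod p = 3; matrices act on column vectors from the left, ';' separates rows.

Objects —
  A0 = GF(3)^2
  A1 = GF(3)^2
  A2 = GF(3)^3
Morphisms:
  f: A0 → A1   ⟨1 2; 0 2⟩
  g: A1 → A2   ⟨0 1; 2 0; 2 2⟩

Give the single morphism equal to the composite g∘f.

  e0=(1,0) f→(1,0) g→(0,2,2)
  e1=(0,1) f→(2,2) g→(2,1,2)
result: ⟨0 2; 2 1; 2 2⟩

Answer: ⟨0 2; 2 1; 2 2⟩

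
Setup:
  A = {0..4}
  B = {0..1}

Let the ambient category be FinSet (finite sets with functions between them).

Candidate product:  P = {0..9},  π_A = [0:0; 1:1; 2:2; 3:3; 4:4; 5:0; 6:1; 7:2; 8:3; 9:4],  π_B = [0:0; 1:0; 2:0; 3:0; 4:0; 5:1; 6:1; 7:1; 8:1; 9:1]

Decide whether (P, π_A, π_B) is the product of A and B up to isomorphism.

|A|·|B| = 5·2 = 10;  |P| = 10
Check the pairing map k ↦ (π_A(k), π_B(k)):
  0 : (0,0)
  1 : (1,0)
  2 : (2,0)
  3 : (3,0)
  4 : (4,0)
  5 : (0,1)
  6 : (1,1)
  7 : (2,1)
  8 : (3,1)
  9 : (4,1)
distinct pairs in image: 10 / 10 needed
  → bijection onto A×B; projections well-typed.

Answer: VALID PRODUCT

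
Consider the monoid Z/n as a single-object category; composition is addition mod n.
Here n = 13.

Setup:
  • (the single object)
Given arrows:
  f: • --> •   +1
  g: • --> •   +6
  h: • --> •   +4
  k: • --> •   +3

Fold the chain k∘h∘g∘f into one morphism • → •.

Answer: +1

Derivation:
  0 +1≡1 +6≡7 +4≡11 +3≡1  (mod 13)
result: +1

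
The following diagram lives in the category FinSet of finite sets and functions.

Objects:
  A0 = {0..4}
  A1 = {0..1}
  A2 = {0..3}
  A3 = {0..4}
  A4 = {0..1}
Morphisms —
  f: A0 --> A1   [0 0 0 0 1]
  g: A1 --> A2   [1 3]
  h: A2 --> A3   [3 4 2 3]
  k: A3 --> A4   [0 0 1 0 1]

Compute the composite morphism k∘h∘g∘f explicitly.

Answer: [1 1 1 1 0]

Work:
  0 f-->0 g-->1 h-->4 k-->1
  1 f-->0 g-->1 h-->4 k-->1
  2 f-->0 g-->1 h-->4 k-->1
  3 f-->0 g-->1 h-->4 k-->1
  4 f-->1 g-->3 h-->3 k-->0
composite: [1 1 1 1 0]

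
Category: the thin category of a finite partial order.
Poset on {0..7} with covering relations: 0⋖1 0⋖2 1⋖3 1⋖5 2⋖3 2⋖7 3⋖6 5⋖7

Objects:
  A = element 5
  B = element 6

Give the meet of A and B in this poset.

Answer: A∧B = 1

Trace:
Lower bounds of A=5 and B=6: {0,1}
  0 ≤ 1
  1 ≤ 1
glb = 1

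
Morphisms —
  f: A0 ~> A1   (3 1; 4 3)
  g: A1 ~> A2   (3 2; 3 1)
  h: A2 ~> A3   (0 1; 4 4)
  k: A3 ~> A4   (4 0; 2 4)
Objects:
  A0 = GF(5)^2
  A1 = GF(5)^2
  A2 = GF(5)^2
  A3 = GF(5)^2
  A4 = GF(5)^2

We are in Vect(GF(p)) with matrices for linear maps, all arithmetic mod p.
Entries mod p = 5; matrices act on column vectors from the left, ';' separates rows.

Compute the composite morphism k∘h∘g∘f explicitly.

  e0=(1,0) f~>(3,4) g~>(2,3) h~>(3,0) k~>(2,1)
  e1=(0,1) f~>(1,3) g~>(4,1) h~>(1,0) k~>(4,2)
composite: (2 4; 1 2)

Answer: (2 4; 1 2)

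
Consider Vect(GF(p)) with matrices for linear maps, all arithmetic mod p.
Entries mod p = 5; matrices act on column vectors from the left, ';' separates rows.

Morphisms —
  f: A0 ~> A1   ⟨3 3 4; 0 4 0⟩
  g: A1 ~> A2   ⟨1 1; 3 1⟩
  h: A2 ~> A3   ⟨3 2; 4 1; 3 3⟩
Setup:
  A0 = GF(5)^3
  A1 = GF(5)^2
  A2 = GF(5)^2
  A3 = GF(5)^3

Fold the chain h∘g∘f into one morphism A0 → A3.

  e0=[1,0,0] f~>[3,0] g~>[3,4] h~>[2,1,1]
  e1=[0,1,0] f~>[3,4] g~>[2,3] h~>[2,1,0]
  e2=[0,0,1] f~>[4,0] g~>[4,2] h~>[1,3,3]
⟦path⟧: ⟨2 2 1; 1 1 3; 1 0 3⟩

Answer: ⟨2 2 1; 1 1 3; 1 0 3⟩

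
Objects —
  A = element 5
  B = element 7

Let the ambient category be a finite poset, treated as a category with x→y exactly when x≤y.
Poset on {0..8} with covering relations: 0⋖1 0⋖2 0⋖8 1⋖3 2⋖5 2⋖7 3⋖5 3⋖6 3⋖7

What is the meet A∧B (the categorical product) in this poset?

Common predecessors of 5,7: {0,1,2,3}
  maximal lower bounds 2 and 3 are incomparable: neither 2⊑3 nor 3⊑2
→ no greatest lower bound exists

Answer: NO MEET EXISTS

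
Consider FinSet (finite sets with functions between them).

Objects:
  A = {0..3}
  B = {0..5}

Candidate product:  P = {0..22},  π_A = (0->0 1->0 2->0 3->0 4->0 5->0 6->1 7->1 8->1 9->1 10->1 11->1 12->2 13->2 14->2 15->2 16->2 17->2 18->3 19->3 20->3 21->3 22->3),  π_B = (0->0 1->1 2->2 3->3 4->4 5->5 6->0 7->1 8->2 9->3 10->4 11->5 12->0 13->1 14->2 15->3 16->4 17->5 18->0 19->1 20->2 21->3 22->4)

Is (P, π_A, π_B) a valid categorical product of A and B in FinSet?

Answer: NOT A VALID PRODUCT — |P|=23 ≠ |A|·|B|=24

Work:
|A|·|B| = 4·6 = 24;  |P| = 23
  → cardinalities differ; no bijection possible.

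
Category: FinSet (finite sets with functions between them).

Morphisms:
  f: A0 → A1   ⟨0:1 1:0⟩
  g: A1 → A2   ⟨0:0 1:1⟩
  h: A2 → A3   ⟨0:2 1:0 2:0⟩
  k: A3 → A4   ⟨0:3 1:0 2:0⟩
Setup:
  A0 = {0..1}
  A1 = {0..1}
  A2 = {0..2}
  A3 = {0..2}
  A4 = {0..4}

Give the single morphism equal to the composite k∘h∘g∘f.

Answer: ⟨0:3 1:0⟩

Derivation:
  0 f→1 g→1 h→0 k→3
  1 f→0 g→0 h→2 k→0
result: ⟨0:3 1:0⟩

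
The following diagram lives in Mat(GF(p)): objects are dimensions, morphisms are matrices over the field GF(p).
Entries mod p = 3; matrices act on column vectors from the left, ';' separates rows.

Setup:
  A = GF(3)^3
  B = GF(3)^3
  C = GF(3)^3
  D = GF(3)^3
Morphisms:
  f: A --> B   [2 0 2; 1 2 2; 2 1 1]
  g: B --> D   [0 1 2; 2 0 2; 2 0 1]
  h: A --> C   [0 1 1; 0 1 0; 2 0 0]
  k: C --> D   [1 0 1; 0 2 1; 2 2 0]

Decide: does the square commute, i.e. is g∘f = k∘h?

1) trace f;g:
  e0=⟨1,0,0⟩ f-->⟨2,1,2⟩ g-->⟨2,2,0⟩
  e1=⟨0,1,0⟩ f-->⟨0,2,1⟩ g-->⟨1,2,1⟩
  e2=⟨0,0,1⟩ f-->⟨2,2,1⟩ g-->⟨1,0,2⟩
  result₁ = [2 1 1; 2 2 0; 0 1 2]
2) trace h;k:
  e0=⟨1,0,0⟩ h-->⟨0,0,2⟩ k-->⟨2,2,0⟩
  e1=⟨0,1,0⟩ h-->⟨1,1,0⟩ k-->⟨1,2,1⟩
  e2=⟨0,0,1⟩ h-->⟨1,0,0⟩ k-->⟨1,0,2⟩
  result₂ = [2 1 1; 2 2 0; 0 1 2]
Equal? YES — commutes

Answer: COMMUTES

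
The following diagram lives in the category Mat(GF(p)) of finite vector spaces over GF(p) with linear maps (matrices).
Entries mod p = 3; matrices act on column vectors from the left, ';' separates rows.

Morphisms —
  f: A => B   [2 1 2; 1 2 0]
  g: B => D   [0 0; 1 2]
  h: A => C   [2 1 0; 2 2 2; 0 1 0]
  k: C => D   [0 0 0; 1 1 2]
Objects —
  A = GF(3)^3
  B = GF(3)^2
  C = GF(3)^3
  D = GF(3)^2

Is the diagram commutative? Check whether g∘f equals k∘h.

Answer: COMMUTES

Trace:
Along f;g (path 1):
  e0=[1,0,0] f=>[2,1] g=>[0,1]
  e1=[0,1,0] f=>[1,2] g=>[0,2]
  e2=[0,0,1] f=>[2,0] g=>[0,2]
  composite₁ = [0 0 0; 1 2 2]
Along h;k (path 2):
  e0=[1,0,0] h=>[2,2,0] k=>[0,1]
  e1=[0,1,0] h=>[1,2,1] k=>[0,2]
  e2=[0,0,1] h=>[0,2,0] k=>[0,2]
  composite₂ = [0 0 0; 1 2 2]
Equal? YES — commutes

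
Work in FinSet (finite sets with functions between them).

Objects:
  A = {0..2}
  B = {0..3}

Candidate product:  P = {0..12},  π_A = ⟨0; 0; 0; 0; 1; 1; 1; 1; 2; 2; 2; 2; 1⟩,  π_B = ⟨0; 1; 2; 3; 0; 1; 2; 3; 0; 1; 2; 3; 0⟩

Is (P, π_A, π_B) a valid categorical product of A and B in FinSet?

Answer: NOT A VALID PRODUCT — |P|=13 ≠ |A|·|B|=12

Derivation:
|A|·|B| = 3·4 = 12;  |P| = 13
  → cardinalities differ; no bijection possible.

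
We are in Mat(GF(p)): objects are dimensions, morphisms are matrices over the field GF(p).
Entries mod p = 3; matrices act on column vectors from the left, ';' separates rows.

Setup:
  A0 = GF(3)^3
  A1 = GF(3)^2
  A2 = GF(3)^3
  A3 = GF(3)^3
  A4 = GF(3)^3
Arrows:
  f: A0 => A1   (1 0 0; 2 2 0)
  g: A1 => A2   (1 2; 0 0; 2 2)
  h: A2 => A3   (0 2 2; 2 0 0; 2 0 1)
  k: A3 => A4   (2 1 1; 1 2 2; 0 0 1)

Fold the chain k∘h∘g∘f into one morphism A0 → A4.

Answer: (2 0 0; 1 0 0; 1 0 0)

Work:
  e0=(1,0,0) f=>(1,2) g=>(2,0,0) h=>(0,1,1) k=>(2,1,1)
  e1=(0,1,0) f=>(0,2) g=>(1,0,1) h=>(2,2,0) k=>(0,0,0)
  e2=(0,0,1) f=>(0,0) g=>(0,0,0) h=>(0,0,0) k=>(0,0,0)
composite: (2 0 0; 1 0 0; 1 0 0)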